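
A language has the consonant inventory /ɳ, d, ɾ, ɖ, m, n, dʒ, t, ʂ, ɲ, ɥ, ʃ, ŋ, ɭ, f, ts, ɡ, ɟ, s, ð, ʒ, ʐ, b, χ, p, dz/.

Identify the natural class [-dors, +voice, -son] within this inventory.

Eliminate segments failing any feature: /ɳ, ɾ, m, n, ɭ/ are [+sonorant]; /t, ʂ, ʃ, f, ts, s, p/ are [-voice]; /ɲ, ɥ, ŋ, ɡ, ɟ, χ/ are [+dorsal]. The remaining /d, ɖ, dʒ, ð, ʒ, ʐ, b, dz/ satisfy [-dorsal], [+voice], [-sonorant].

d, ɖ, dʒ, ð, ʒ, ʐ, b, dz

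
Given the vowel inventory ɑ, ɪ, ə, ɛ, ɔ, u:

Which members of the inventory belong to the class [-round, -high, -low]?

Eliminate segments failing any feature: /ɑ/ is [+low]; /ɪ/ is [+high]; /ɔ, u/ are [+round]. The remaining /ə, ɛ/ satisfy [-round], [-high], [-low].

ə, ɛ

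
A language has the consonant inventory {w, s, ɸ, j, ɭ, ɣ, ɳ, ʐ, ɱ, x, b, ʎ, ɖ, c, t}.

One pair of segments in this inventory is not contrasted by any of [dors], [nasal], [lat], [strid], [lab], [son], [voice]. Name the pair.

On the given features, /x/ and /c/ have an identical profile: [+dorsal], [-nasal], [-lateral], [-strident], [-labial], [-sonorant], [-voice]. No other two segments in the inventory coincide on all 7 features. (They do differ in [continuant] and [back], which are not among the given features.)

x, c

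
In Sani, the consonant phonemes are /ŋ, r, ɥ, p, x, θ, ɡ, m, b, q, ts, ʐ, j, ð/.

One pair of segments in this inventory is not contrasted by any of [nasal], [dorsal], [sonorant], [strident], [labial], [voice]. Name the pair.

On the given features, /x/ and /q/ have an identical profile: [−nasal], [+dorsal], [−sonorant], [−strident], [−labial], [−voice]. No other two segments in the inventory coincide on all 6 features. (They do differ in [continuant] and [high], which are not among the given features.)

x, q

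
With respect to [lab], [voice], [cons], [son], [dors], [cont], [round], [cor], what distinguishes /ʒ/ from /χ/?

/ʒ/ (voiced postalveolar fricative) and /χ/ (voiceless uvular fricative) agree on [−labial], [+consonantal], [−sonorant], [+continuant], [−round]. They differ on [voice] (/ʒ/ [+], /χ/ [−]), [coronal] (/ʒ/ [+], /χ/ [−]), [dorsal] (/ʒ/ [−], /χ/ [+]).

[voice], [coronal], [dorsal]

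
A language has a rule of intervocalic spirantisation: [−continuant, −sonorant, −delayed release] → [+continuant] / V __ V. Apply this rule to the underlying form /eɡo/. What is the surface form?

[eɣo]

/ɡ/ satisfies [−continuant, −sonorant, −delayed release] and sits in V __ V. The [+continuant] counterpart of the voiced velar stop is /ɣ/. Other segments in /eɡo/ either fail the structural description or are not in the environment, so the surface form is [eɣo].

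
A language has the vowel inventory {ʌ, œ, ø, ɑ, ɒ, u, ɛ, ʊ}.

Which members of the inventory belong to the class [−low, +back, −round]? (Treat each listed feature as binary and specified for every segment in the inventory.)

ʌ

Eliminate segments failing any feature: /œ, ø, ɛ/ are [−back]; /ɑ, ɒ/ are [+low]; /u, ʊ/ are [+round]. The remaining /ʌ/ satisfy [−low], [+back], [−round].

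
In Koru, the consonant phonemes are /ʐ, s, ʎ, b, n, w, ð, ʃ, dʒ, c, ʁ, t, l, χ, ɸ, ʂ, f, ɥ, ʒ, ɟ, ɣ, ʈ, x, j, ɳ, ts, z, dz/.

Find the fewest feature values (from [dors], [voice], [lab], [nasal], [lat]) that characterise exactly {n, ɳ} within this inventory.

The target set is precisely the extension of [+nasal] in this inventory.

[+nasal]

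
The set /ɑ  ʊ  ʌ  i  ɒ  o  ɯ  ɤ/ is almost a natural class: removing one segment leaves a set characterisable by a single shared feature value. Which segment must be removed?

[back] groups all but one: /ɤ, ɒ, ʊ, o, ɯ, ɑ, ʌ/ share [+back] while /i/ (high front unrounded tense vowel) alone is [−back]. Removing any other segment would not leave a single-feature class that excludes it.

i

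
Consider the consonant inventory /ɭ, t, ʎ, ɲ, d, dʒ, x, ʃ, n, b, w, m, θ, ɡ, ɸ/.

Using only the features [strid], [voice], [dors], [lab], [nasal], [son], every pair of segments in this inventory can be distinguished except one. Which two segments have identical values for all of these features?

/θ/ (voiceless dental fricative) and /t/ (voiceless alveolar stop) are both [-strident], [-voice], [-dorsal], [-labial], [-nasal], [-sonorant], so none of the listed features separates them. (They do differ in [continuant] and [distributed], which are not among the given features.) Every other pair in the inventory differs on at least one listed feature.

θ, t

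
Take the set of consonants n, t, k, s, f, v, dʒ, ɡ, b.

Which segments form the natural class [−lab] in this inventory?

n, t, k, s, dʒ, ɡ

The [−labial] segments here are /n, t, k, s, dʒ, ɡ/; the remaining /f, v, b/ are [+labial].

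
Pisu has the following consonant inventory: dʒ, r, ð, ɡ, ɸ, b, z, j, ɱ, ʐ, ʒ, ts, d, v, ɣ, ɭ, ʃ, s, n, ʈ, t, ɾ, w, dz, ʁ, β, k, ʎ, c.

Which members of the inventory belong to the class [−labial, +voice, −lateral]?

dʒ, r, ð, ɡ, z, j, ʐ, ʒ, d, ɣ, n, ɾ, dz, ʁ

The [−labial] segments are /dʒ, r, ð, ɡ, z, j, ʐ, ʒ, ts, d, ɣ, ɭ, ʃ, s, n, ʈ, t, ɾ, dz, ʁ, k, ʎ, c/.
Intersecting with [+voice] gives /dʒ, r, ð, ɡ, z, j, ʐ, ʒ, d, ɣ, ɭ, n, ɾ, dz, ʁ, ʎ/.
Among these, [−lateral] leaves /dʒ, r, ð, ɡ, z, j, ʐ, ʒ, d, ɣ, n, ɾ, dz, ʁ/.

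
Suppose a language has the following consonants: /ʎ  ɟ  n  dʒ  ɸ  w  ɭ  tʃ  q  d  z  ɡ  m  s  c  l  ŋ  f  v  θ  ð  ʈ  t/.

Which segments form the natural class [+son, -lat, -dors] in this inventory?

Eliminate segments failing any feature: /ʎ, ɭ, l/ are [+lateral]; /ɟ, dʒ, ɸ, tʃ, q, d, z, ɡ, s, c, f, v, θ, ð, ʈ, t/ are [-sonorant]; /w, ŋ/ are [+dorsal]. The remaining /n, m/ satisfy [+sonorant], [-lateral], [-dorsal].

n, m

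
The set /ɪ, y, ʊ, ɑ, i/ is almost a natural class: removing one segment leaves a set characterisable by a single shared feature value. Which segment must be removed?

ɑ

/ɪ, ʊ, y, i/ are all [+high], but /ɑ/ (low back unrounded vowel) is [−high]. No other single segment can be removed to leave a set sharing one feature value that the removed segment lacks, so /ɑ/ is the odd one out.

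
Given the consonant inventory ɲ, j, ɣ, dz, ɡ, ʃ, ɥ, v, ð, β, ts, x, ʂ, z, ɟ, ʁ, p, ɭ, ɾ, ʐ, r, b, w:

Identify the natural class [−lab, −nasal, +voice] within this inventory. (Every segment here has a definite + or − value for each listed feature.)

First, the [−labial] segments are /ɲ, j, ɣ, dz, ɡ, ʃ, ð, ts, x, ʂ, z, ɟ, ʁ, ɭ, ɾ, ʐ, r/.
Then [−nasal] gives /j, ɣ, dz, ɡ, ʃ, ð, ts, x, ʂ, z, ɟ, ʁ, ɭ, ɾ, ʐ, r/.
Among these, [+voice] leaves /j, ɣ, dz, ɡ, ð, z, ɟ, ʁ, ɭ, ɾ, ʐ, r/.

j, ɣ, dz, ɡ, ð, z, ɟ, ʁ, ɭ, ɾ, ʐ, r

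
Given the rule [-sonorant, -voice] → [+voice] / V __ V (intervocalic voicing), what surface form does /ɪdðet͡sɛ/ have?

[ɪdðed͡zɛ]

The only segment in the rule's environment that also matches [-sonorant, -voice] is /t͡s/. Applying [+voice] turns the voiceless alveolar affricate into /d͡z/ (voiced alveolar affricate), giving [ɪdðed͡zɛ].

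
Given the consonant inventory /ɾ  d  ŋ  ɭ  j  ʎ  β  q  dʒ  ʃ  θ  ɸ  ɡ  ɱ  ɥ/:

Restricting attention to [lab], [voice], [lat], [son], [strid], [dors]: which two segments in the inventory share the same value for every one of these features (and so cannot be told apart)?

Both /ŋ/ and /j/ are [-labial], [+voice], [-lateral], [+sonorant], [-strident], [+dorsal]. Since the list omits [nasal], [continuant] and [back] — which do distinguish the velar nasal from the palatal glide — this pair collapses; all other pairs remain distinct.

ŋ, j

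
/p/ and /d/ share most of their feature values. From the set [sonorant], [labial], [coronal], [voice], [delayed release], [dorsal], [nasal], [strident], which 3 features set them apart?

The two segments share [-sonorant], [-delayed release], [-dorsal], [-nasal], [-strident]. The only features from the list on which they differ: /p/ is [-voice] while /d/ is [+voice]; /p/ is [+labial] while /d/ is [-labial]; /p/ is [-coronal] while /d/ is [+coronal].

[voice], [labial], [coronal]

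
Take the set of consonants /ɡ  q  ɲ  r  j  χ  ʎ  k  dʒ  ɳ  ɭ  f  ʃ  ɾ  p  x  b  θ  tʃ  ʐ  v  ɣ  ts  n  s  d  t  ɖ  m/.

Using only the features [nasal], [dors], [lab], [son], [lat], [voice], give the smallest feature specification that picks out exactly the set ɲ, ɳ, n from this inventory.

[+nasal, -lab]

The class [+nasal], [-labial] has exactly /ɲ, ɳ, n/ as its extension in this inventory. No smaller conjunction from the listed features achieves this: [-labial] alone would also admit /ɡ, q, r, j, …/; [+nasal] alone would also admit /m/; and checking the remaining single features turns up none with this extension.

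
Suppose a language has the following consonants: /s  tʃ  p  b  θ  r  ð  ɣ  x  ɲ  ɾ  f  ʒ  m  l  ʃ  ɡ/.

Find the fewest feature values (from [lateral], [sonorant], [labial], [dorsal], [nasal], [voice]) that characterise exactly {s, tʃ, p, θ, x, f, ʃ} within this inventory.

[-voice]

/s, tʃ, p, θ, x, f, ʃ/ are exactly the [-voice] segments in the inventory, so a single feature suffices.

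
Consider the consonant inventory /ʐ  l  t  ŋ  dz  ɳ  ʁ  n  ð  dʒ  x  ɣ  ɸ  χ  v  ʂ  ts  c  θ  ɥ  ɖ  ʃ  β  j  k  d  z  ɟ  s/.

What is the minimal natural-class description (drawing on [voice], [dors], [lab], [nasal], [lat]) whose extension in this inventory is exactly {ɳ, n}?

The class [+nasal], [-dorsal] has exactly /ɳ, n/ as its extension in this inventory. No smaller conjunction from the listed features achieves this: [-dorsal] alone would also admit /ʐ, l, t, dz, …/; [+nasal] alone would also admit /ŋ/; and checking the remaining single features turns up none with this extension.

[+nasal, -dors]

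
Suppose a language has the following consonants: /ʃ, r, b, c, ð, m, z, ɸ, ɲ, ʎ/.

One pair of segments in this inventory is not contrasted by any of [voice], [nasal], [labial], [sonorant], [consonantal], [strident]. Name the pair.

r, ʎ

Both /r/ and /ʎ/ are [+voice], [-nasal], [-labial], [+sonorant], [+consonantal], [-strident]. Since the list omits [lateral] and [dorsal] — which do distinguish the alveolar trill from the palatal lateral approximant — this pair collapses; all other pairs remain distinct.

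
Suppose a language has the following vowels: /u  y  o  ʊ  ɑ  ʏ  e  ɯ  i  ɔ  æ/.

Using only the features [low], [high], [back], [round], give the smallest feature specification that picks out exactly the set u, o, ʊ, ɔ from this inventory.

[+back, +round]

/u, o, ʊ, ɔ/ are all [+back], [+round], and no other segment in the inventory matches both values. Dropping any one of them over-generates: [+round] alone would also admit /y, ʏ/; [+back] alone would also admit /ɑ, ɯ/. No other single listed feature picks out exactly this set either, so fewer than two features will not do.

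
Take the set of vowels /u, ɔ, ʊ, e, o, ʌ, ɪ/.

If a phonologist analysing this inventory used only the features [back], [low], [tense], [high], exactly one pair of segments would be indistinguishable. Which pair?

ɔ, ʌ

Both /ɔ/ and /ʌ/ are [+back], [−low], [−tense], [−high]. Since the list omits [labial] and [round] — which do distinguish the mid back rounded lax vowel from the mid back unrounded lax vowel — this pair collapses; all other pairs remain distinct.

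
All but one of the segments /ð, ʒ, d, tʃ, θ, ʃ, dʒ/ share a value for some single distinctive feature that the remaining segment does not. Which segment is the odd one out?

d

[distributed] groups all but one: /tʃ, ʒ, θ, ʃ, dʒ, ð/ share [+distributed] while /d/ (voiced alveolar stop) alone is [−distributed]. Removing any other segment would not leave a single-feature class that excludes it.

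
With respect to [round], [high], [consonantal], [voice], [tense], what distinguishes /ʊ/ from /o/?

The two segments share [+round], [−consonantal], [+voice]. The only features from the list on which they differ: /ʊ/ is [+high] while /o/ is [−high]; /ʊ/ is [−tense] while /o/ is [+tense].

[high], [tense]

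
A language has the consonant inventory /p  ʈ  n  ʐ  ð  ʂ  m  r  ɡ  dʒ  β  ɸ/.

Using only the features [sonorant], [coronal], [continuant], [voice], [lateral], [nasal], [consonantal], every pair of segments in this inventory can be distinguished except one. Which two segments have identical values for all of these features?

Both /ð/ and /ʐ/ are [-sonorant], [+coronal], [+continuant], [+voice], [-lateral], [-nasal], [+consonantal]. Since the list omits [strident], [anterior] and [distributed] — which do distinguish the voiced dental fricative from the voiced retroflex fricative — this pair collapses; all other pairs remain distinct.

ð, ʐ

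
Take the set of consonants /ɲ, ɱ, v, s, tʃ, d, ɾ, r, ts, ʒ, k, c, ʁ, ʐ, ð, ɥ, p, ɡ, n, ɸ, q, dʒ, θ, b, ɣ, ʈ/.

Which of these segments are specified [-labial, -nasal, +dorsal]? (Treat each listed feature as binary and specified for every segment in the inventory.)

Eliminate segments failing any feature: /ɲ, n/ are [+nasal]; /ɱ, v, ɥ, p, ɸ, b/ are [+labial]; /s, tʃ, d, ɾ, r, ts, ʒ, ʐ, ð, dʒ, θ, ʈ/ are [-dorsal]. The remaining /k, c, ʁ, ɡ, q, ɣ/ satisfy [-labial], [-nasal], [+dorsal].

k, c, ʁ, ɡ, q, ɣ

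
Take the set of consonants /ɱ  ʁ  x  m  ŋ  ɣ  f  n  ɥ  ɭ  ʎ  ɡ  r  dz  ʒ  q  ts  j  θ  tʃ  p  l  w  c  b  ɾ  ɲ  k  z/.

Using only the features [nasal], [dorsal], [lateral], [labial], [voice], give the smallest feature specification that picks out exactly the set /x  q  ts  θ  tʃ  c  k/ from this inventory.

/x, q, ts, θ, tʃ, c, k/ are all [-voice], [-labial], and no other segment in the inventory matches both values. Dropping any one of them over-generates: [-labial] alone would also admit /ʁ, ŋ, ɣ, n, …/; [-voice] alone would also admit /f, p/. No other single listed feature picks out exactly this set either, so fewer than two features will not do.

[-voice, -labial]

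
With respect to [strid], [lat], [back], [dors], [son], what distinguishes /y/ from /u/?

/y/ is the high front rounded tense vowel and /u/ is the high back rounded tense vowel. Both are [-strident], [-lateral], [+dorsal], [+sonorant]. /y/ is [-back] while /u/ is [+back], so the distinguishing feature is [back].

[back]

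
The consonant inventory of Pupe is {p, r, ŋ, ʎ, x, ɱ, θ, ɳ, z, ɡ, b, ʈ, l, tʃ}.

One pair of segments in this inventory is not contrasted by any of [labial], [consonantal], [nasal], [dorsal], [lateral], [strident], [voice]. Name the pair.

On the given features, /θ/ and /ʈ/ have an identical profile: [−labial], [+consonantal], [−nasal], [−dorsal], [−lateral], [−strident], [−voice]. No other two segments in the inventory coincide on all 7 features. (They do differ in [continuant], [anterior] and [distributed], which are not among the given features.)

θ, ʈ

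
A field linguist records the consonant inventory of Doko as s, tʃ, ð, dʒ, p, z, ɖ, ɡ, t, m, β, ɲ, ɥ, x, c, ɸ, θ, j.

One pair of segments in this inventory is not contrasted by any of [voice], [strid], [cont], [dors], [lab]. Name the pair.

On the given features, /ɡ/ and /ɲ/ have an identical profile: [+voice], [-strident], [-continuant], [+dorsal], [-labial]. No other two segments in the inventory coincide on all 5 features. (They do differ in [sonorant], [nasal] and [back], which are not among the given features.)

ɡ, ɲ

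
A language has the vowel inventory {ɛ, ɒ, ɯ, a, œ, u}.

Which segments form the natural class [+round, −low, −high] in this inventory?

œ

Eliminate segments failing any feature: /ɛ, ɯ, a/ are [−round]; /ɒ/ is [+low]; /u/ is [+high]. The remaining /œ/ satisfy [+round], [−low], [−high].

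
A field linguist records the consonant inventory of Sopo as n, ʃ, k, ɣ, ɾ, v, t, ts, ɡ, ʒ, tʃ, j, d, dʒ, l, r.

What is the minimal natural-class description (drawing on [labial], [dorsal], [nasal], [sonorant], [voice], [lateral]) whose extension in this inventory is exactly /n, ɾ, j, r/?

The class [+sonorant], [-lateral] has exactly /n, ɾ, j, r/ as its extension in this inventory. No smaller conjunction from the listed features achieves this: [-lateral] alone would also admit /ʃ, k, ɣ, v, …/; [+sonorant] alone would also admit /l/; and checking the remaining single features turns up none with this extension.

[+sonorant, -lateral]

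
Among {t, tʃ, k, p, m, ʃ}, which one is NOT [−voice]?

m

Every segment except /m/ is [−voice]. /m/ (bilabial nasal) is [+voice], so it is the exception.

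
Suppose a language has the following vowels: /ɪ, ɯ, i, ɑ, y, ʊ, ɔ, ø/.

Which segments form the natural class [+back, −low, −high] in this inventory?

Eliminate segments failing any feature: /ɪ, i, y, ø/ are [−back]; /ɯ, ʊ/ are [+high]; /ɑ/ is [+low]. The remaining /ɔ/ satisfy [+back], [−low], [−high].

ɔ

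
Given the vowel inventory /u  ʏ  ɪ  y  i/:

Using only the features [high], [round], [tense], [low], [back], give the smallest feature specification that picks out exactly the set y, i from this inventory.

[-back, +tense]

The class [-back], [+tense] has exactly /y, i/ as its extension in this inventory. No smaller conjunction from the listed features achieves this: [+tense] alone would also admit /u/; [-back] alone would also admit /ʏ, ɪ/; and checking the remaining single features turns up none with this extension.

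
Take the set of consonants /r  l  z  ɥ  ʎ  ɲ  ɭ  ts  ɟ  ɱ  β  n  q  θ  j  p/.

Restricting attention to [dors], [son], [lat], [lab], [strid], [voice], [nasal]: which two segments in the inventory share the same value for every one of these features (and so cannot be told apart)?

ɭ, l

/ɭ/ (retroflex lateral approximant) and /l/ (alveolar lateral approximant) are both [−dorsal], [+sonorant], [+lateral], [−labial], [−strident], [+voice], [−nasal], so none of the listed features separates them. (They do differ in [anterior], which is not among the given features.) Every other pair in the inventory differs on at least one listed feature.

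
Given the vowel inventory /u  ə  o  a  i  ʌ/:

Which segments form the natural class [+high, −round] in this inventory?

Checking each segment against [+high], [−round]: /i/ (high front unrounded tense vowel) satisfies every feature; every other segment in the inventory fails at least one.

i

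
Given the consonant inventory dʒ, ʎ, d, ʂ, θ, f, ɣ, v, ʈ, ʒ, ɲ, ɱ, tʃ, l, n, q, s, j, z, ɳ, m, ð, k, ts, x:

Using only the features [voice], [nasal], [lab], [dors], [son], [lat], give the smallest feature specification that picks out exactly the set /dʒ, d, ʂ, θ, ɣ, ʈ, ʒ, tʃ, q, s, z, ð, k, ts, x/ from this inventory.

[-son, -lab]

Every target segment is [-sonorant], [-labial]; each remaining inventory member fails at least one of these. Each conjunct is needed — [-labial] alone would also admit /ʎ, ɲ, l, n, …/; [-sonorant] alone would also admit /f, v/ — and no other single listed feature has exactly this extension, so two is the minimum.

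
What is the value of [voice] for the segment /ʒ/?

[+voice]

/ʒ/ is the voiced postalveolar fricative, hence [+voice].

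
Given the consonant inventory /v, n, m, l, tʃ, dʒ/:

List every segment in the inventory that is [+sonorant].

n, m, l

The [+sonorant] segments here are /n, m, l/; the remaining /v, tʃ, dʒ/ are [−sonorant].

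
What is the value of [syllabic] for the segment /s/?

[−syllabic]

/s/ is the voiceless alveolar fricative. The feature [syllabic] marks segments able to form a syllable nucleus; /s/ lacks this property, so it is [−syllabic].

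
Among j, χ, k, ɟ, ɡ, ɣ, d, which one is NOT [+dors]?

/χ, k, j, ɟ, ɣ, ɡ/ are all [+dorsal]; /d/ (voiced alveolar stop) is [−dorsal].

d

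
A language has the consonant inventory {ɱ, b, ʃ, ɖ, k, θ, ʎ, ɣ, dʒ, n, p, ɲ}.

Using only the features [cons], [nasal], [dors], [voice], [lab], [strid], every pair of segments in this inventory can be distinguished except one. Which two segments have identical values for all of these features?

Both /ʎ/ and /ɣ/ are [+consonantal], [−nasal], [+dorsal], [+voice], [−labial], [−strident]. Since the list omits [sonorant], [lateral] and [back] — which do distinguish the palatal lateral approximant from the voiced velar fricative — this pair collapses; all other pairs remain distinct.

ʎ, ɣ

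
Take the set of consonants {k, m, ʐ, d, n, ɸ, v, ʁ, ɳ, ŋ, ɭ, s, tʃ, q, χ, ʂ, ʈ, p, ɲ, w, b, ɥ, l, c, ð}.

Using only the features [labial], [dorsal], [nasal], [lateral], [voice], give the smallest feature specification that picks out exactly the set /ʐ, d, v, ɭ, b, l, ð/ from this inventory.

[+voice, -nasal, -dorsal]

Every target segment is [+voice], [-nasal], [-dorsal]; each remaining inventory member fails at least one of these. Each conjunct is needed — [-nasal, -dorsal] alone would also admit /ɸ, s, tʃ, ʂ, …/; [+voice, -dorsal] alone would also admit /m, n, ɳ/; [+voice, -nasal] alone would also admit /ʁ, w, ɥ/ — and no other combination of two listed features has exactly this extension, so three is the minimum.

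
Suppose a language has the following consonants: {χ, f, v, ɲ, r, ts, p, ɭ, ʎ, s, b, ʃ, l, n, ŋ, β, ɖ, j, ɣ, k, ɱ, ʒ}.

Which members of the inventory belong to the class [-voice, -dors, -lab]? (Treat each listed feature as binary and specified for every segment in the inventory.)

ts, s, ʃ

First, the [-voice] segments are /χ, f, ts, p, s, ʃ, k/.
Within that set, [-dorsal] gives /f, ts, p, s, ʃ/.
Among these, [-labial] leaves /ts, s, ʃ/.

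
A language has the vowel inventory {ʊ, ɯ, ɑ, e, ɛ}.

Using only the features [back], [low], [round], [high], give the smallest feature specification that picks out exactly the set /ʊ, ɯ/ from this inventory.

[+high]

/ʊ, ɯ/ are exactly the [+high] segments in the inventory, so a single feature suffices.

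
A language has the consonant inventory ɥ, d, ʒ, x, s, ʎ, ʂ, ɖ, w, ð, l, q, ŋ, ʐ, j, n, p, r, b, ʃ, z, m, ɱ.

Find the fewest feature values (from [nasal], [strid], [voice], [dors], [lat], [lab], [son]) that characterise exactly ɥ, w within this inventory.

The class [+labial], [+dorsal] has exactly /ɥ, w/ as its extension in this inventory. No smaller conjunction from the listed features achieves this: [+dorsal] alone would also admit /x, ʎ, q, ŋ, …/; [+labial] alone would also admit /p, b, m, ɱ/; and checking the remaining single features turns up none with this extension.

[+lab, +dors]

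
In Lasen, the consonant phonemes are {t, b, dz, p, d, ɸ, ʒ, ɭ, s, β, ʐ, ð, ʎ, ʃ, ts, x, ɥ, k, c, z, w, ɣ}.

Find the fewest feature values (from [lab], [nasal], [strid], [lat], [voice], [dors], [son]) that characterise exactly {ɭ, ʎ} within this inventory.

[+lat]

Every target segment is [+lateral] and no other inventory member is, so one feature is enough.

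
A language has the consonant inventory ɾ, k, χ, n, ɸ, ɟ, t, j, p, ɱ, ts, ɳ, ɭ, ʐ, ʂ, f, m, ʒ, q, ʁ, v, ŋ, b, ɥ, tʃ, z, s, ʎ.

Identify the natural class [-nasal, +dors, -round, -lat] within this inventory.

The [-nasal] segments are /ɾ, k, χ, ɸ, ɟ, t, j, p, ts, ɭ, ʐ, ʂ, f, ʒ, q, ʁ, v, b, ɥ, tʃ, z, s, ʎ/.
Of those, [+dorsal] gives /k, χ, ɟ, j, q, ʁ, ɥ, ʎ/.
Within that set, [-round] gives /k, χ, ɟ, j, q, ʁ, ʎ/.
Then [-lateral] leaves /k, χ, ɟ, j, q, ʁ/.

k, χ, ɟ, j, q, ʁ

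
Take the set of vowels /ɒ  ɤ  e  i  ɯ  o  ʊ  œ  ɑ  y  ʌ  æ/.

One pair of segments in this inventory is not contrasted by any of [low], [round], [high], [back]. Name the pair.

ɤ, ʌ

Both /ɤ/ and /ʌ/ are [−low], [−round], [−high], [+back]. Since the list omits [tense] — which does distinguish the mid back unrounded tense vowel from the mid back unrounded lax vowel — this pair collapses; all other pairs remain distinct.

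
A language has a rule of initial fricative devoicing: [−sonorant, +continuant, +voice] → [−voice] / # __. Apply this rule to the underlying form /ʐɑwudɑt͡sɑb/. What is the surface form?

[ʂɑwudɑt͡sɑb]

The only segment in the rule's environment that also matches [−sonorant, +continuant, +voice] is /ʐ/. Applying [−voice] turns the voiced retroflex fricative into /ʂ/ (voiceless retroflex fricative), giving [ʂɑwudɑt͡sɑb].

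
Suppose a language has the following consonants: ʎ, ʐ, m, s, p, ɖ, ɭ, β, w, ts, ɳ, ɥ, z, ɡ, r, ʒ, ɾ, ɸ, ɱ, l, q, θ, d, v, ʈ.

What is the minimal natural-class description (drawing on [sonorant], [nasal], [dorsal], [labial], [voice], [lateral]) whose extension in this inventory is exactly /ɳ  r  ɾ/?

Every target segment is [+sonorant], [−lateral], [−labial]; each remaining inventory member fails at least one of these. Each conjunct is needed — [−lateral, −labial] alone would also admit /ʐ, s, ɖ, ts, …/; [+sonorant, −labial] alone would also admit /ʎ, ɭ, l/; [+sonorant, −lateral] alone would also admit /m, w, ɥ, ɱ/ — and no other combination of two listed features has exactly this extension, so three is the minimum.

[+sonorant, −lateral, −labial]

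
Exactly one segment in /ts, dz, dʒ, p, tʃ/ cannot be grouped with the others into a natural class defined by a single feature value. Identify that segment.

p

/ts, dz, dʒ, tʃ/ are all [+delayed release], but /p/ (voiceless bilabial stop) is [-delayed release]. No other single segment can be removed to leave a set sharing one feature value that the removed segment lacks, so /p/ is the odd one out.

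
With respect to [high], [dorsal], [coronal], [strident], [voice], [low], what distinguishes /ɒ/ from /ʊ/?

/ɒ/ (low back rounded vowel) and /ʊ/ (high back rounded lax vowel) agree on [+dorsal], [-coronal], [-strident], [+voice]. They differ on [high] (/ɒ/ [-], /ʊ/ [+]), [low] (/ɒ/ [+], /ʊ/ [-]).

[high], [low]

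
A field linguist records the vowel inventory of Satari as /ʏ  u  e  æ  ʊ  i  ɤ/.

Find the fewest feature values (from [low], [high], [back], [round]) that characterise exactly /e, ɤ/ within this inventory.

[−high, −low]

Every target segment is [−high], [−low]; each remaining inventory member fails at least one of these. Each conjunct is needed — [−low] alone would also admit /ʏ, u, ʊ, i/; [−high] alone would also admit /æ/ — and no other single listed feature has exactly this extension, so two is the minimum.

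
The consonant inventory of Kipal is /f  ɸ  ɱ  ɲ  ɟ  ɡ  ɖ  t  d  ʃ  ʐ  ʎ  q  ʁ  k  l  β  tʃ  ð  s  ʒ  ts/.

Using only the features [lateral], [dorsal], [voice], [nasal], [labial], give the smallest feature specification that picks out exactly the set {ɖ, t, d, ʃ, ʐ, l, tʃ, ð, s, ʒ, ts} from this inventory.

The class [−labial], [−dorsal] has exactly /ɖ, t, d, ʃ, ʐ, l, tʃ, ð, s, ʒ, ts/ as its extension in this inventory. No smaller conjunction from the listed features achieves this: [−dorsal] alone would also admit /f, ɸ, ɱ, β/; [−labial] alone would also admit /ɲ, ɟ, ɡ, ʎ, …/; and checking the remaining single features turns up none with this extension.

[−labial, −dorsal]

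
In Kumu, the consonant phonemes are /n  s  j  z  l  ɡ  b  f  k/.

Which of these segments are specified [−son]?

The [−sonorant] segments here are /s, z, ɡ, b, f, k/; the remaining /n, j, l/ are [+sonorant].

s, z, ɡ, b, f, k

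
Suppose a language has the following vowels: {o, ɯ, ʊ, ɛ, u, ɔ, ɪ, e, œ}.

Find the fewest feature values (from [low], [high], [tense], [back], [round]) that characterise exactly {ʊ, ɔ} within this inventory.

[+back, -tense]

Every target segment is [+back], [-tense]; each remaining inventory member fails at least one of these. Each conjunct is needed — [-tense] alone would also admit /ɛ, ɪ, œ/; [+back] alone would also admit /o, ɯ, u/ — and no other single listed feature has exactly this extension, so two is the minimum.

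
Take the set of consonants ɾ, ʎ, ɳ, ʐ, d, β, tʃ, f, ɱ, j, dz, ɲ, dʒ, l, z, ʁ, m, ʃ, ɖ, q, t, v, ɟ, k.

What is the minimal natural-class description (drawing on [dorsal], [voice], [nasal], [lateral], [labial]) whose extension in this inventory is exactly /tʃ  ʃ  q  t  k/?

/tʃ, ʃ, q, t, k/ are all [-voice], [-labial], and no other segment in the inventory matches both values. Dropping any one of them over-generates: [-labial] alone would also admit /ɾ, ʎ, ɳ, ʐ, …/; [-voice] alone would also admit /f/. No other single listed feature picks out exactly this set either, so fewer than two features will not do.

[-voice, -labial]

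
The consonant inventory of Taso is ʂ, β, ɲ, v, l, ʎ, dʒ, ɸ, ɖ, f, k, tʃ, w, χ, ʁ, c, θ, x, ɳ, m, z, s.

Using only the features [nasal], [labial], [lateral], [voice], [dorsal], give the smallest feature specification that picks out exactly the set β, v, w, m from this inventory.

/β, v, w, m/ are all [+voice], [+labial], and no other segment in the inventory matches both values. Dropping any one of them over-generates: [+labial] alone would also admit /ɸ, f/; [+voice] alone would also admit /ɲ, l, ʎ, dʒ, …/. No other single listed feature picks out exactly this set either, so fewer than two features will not do.

[+voice, +labial]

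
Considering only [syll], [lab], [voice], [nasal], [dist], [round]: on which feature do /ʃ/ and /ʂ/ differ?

[distributed]

/ʃ/ is the voiceless postalveolar fricative and /ʂ/ is the voiceless retroflex fricative. Both are [-syllabic], [-labial], [-voice], [-nasal], [-round]. /ʃ/ is [+distributed] while /ʂ/ is [-distributed], so the distinguishing feature is [distributed].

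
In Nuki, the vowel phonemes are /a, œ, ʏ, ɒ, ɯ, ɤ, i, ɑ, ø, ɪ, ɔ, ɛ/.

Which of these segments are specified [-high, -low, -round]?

Among the inventory, the [-high] segments are /a, œ, ɒ, ɤ, ɑ, ø, ɔ, ɛ/.
Among these, [-low] gives /œ, ɤ, ø, ɔ, ɛ/.
Within that set, [-round] leaves /ɤ, ɛ/.

ɤ, ɛ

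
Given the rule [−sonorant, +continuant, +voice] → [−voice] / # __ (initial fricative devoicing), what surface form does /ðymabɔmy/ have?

[θymabɔmy]

/ð/ satisfies [−sonorant, +continuant, +voice] and sits in # __. The [−voice] counterpart of the voiced dental fricative is /θ/. Other segments in /ðymabɔmy/ either fail the structural description or are not in the environment, so the surface form is [θymabɔmy].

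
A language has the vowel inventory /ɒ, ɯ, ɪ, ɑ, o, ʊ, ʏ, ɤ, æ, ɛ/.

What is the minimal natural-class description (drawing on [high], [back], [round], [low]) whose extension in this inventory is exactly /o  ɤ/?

The class [−high], [−low], [+back] has exactly /o, ɤ/ as its extension in this inventory. No smaller conjunction from the listed features achieves this: [−low, +back] alone would also admit /ɯ, ʊ/; [−high, +back] alone would also admit /ɒ, ɑ/; [−high, −low] alone would also admit /ɛ/; and checking the remaining two-feature bundles turns up none with this extension.

[−high, −low, +back]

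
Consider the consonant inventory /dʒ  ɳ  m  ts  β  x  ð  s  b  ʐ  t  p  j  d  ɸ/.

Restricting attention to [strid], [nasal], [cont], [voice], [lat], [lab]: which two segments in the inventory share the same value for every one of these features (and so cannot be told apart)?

Both /ð/ and /j/ are [−strident], [−nasal], [+continuant], [+voice], [−lateral], [−labial]. Since the list omits [sonorant] and [dorsal] — which do distinguish the voiced dental fricative from the palatal glide — this pair collapses; all other pairs remain distinct.

ð, j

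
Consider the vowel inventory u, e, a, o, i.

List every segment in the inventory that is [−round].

e, a, i

The [−round] segments here are /e, a, i/; the remaining /u, o/ are [+round].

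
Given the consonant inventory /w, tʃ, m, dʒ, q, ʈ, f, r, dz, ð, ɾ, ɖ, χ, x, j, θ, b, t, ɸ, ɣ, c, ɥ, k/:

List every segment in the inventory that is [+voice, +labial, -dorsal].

Eliminate segments failing any feature: /w, ɥ/ are [+dorsal]; /tʃ, q, ʈ, f, χ, x, θ, t, ɸ, c, k/ are [-voice]; /dʒ, r, dz, ð, ɾ, ɖ, j, ɣ/ are [-labial]. The remaining /m, b/ satisfy [+voice], [+labial], [-dorsal].

m, b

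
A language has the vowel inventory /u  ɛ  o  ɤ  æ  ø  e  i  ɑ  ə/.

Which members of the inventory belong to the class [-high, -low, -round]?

The [-high] segments are /ɛ, o, ɤ, æ, ø, e, ɑ, ə/.
Intersecting with [-low] gives /ɛ, o, ɤ, ø, e, ə/.
Then [-round] leaves /ɛ, ɤ, e, ə/.

ɛ, ɤ, e, ə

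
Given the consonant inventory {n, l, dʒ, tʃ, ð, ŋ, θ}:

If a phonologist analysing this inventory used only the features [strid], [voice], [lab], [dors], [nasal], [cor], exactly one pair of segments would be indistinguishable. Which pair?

l, ð

/l/ (alveolar lateral approximant) and /ð/ (voiced dental fricative) are both [−strident], [+voice], [−labial], [−dorsal], [−nasal], [+coronal], so none of the listed features separates them. (They do differ in [sonorant] and [lateral], which are not among the given features.) Every other pair in the inventory differs on at least one listed feature.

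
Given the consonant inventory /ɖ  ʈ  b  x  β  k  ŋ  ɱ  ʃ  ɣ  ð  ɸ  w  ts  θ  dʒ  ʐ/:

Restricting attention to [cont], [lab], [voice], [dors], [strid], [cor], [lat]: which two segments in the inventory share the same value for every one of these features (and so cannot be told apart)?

ɱ, b

/ɱ/ (labiodental nasal) and /b/ (voiced bilabial stop) are both [-continuant], [+labial], [+voice], [-dorsal], [-strident], [-coronal], [-lateral], so none of the listed features separates them. (They do differ in [sonorant] and [nasal], which are not among the given features.) Every other pair in the inventory differs on at least one listed feature.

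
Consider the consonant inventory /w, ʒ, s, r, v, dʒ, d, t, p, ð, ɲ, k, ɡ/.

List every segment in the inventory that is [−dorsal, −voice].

Among the inventory, the [−dorsal] segments are /ʒ, s, r, v, dʒ, d, t, p, ð/.
Among these, [−voice] leaves /s, t, p/.

s, t, p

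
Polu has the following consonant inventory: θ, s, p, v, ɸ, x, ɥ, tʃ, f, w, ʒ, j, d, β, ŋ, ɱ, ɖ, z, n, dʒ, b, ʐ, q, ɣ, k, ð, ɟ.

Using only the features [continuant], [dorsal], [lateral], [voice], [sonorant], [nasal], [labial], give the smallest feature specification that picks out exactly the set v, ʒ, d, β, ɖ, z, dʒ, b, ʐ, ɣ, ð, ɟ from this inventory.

The class [−sonorant], [+voice] has exactly /v, ʒ, d, β, ɖ, z, dʒ, b, ʐ, ɣ, ð, ɟ/ as its extension in this inventory. No smaller conjunction from the listed features achieves this: [+voice] alone would also admit /ɥ, w, j, ŋ, …/; [−sonorant] alone would also admit /θ, s, p, ɸ, …/; and checking the remaining single features turns up none with this extension.

[−sonorant, +voice]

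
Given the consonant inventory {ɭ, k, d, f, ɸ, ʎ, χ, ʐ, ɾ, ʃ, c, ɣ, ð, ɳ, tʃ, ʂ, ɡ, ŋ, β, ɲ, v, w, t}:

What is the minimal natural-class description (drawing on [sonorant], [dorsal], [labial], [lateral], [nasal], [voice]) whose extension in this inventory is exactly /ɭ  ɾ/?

Every target segment is [+sonorant], [−nasal], [−dorsal]; each remaining inventory member fails at least one of these. Each conjunct is needed — [−nasal, −dorsal] alone would also admit /d, f, ɸ, ʐ, …/; [+sonorant, −dorsal] alone would also admit /ɳ/; [+sonorant, −nasal] alone would also admit /ʎ, w/ — and no other combination of two listed features has exactly this extension, so three is the minimum.

[+sonorant, −nasal, −dorsal]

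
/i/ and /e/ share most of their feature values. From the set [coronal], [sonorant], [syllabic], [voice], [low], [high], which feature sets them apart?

/i/ (high front unrounded tense vowel) and /e/ (mid front unrounded tense vowel) agree on [−coronal], [+sonorant], [+syllabic], [+voice], [−low]. They differ on [high] (/i/ [+], /e/ [−]).

[high]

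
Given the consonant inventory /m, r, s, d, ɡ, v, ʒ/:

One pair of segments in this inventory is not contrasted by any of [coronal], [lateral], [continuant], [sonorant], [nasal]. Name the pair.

/s/ (voiceless alveolar fricative) and /ʒ/ (voiced postalveolar fricative) are both [+coronal], [−lateral], [+continuant], [−sonorant], [−nasal], so none of the listed features separates them. (They do differ in [voice], [anterior] and [distributed], which are not among the given features.) Every other pair in the inventory differs on at least one listed feature.

s, ʒ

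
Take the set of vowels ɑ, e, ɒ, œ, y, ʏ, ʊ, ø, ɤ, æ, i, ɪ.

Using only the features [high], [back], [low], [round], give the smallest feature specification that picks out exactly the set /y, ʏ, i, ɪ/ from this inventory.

/y, ʏ, i, ɪ/ are all [+high], [−back], and no other segment in the inventory matches both values. Dropping any one of them over-generates: [−back] alone would also admit /e, œ, ø, æ/; [+high] alone would also admit /ʊ/. No other single listed feature picks out exactly this set either, so fewer than two features will not do.

[+high, −back]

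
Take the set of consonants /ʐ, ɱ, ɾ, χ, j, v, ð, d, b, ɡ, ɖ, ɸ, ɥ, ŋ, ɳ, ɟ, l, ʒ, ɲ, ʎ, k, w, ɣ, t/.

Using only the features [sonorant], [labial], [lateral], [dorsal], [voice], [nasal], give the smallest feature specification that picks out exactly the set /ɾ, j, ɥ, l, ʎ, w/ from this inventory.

[+sonorant, -nasal]

The class [+sonorant], [-nasal] has exactly /ɾ, j, ɥ, l, ʎ, w/ as its extension in this inventory. No smaller conjunction from the listed features achieves this: [-nasal] alone would also admit /ʐ, χ, v, ð, …/; [+sonorant] alone would also admit /ɱ, ŋ, ɳ, ɲ/; and checking the remaining single features turns up none with this extension.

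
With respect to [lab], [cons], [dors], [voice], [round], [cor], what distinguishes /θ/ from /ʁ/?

[voice], [coronal], [dorsal]

The two segments share [−labial], [+consonantal], [−round]. The only features from the list on which they differ: /θ/ is [−voice] while /ʁ/ is [+voice]; /θ/ is [+coronal] while /ʁ/ is [−coronal]; /θ/ is [−dorsal] while /ʁ/ is [+dorsal].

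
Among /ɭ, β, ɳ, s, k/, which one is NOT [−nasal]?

ɳ

/k, β, s, ɭ/ are all [−nasal]; /ɳ/ (retroflex nasal) is [+nasal].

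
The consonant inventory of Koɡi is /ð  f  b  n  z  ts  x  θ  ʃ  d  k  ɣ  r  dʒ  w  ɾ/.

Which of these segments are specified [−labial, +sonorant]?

The [−labial] segments are /ð, n, z, ts, x, θ, ʃ, d, k, ɣ, r, dʒ, ɾ/.
Of those, [+sonorant] leaves /n, r, ɾ/.

n, r, ɾ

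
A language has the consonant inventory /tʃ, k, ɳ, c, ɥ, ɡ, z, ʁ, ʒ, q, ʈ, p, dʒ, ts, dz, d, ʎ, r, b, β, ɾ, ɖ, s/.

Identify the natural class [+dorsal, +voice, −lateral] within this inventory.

ɥ, ɡ, ʁ

Eliminate segments failing any feature: /tʃ, ɳ, z, ʒ, ʈ, p, dʒ, ts, dz, d, r, b, β, ɾ, ɖ, s/ are [−dorsal]; /k, c, q/ are [−voice]; /ʎ/ is [+lateral]. The remaining /ɥ, ɡ, ʁ/ satisfy [+dorsal], [+voice], [−lateral].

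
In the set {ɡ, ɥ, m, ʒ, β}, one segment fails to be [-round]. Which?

ɥ

/ɡ, m, ʒ, β/ are all [-round]; /ɥ/ (labial-palatal glide) is [+round].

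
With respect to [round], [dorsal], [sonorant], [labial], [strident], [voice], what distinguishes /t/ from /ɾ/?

/t/ (voiceless alveolar stop) and /ɾ/ (alveolar tap) agree on [-round], [-dorsal], [-labial], [-strident]. They differ on [sonorant] (/t/ [-], /ɾ/ [+]), [voice] (/t/ [-], /ɾ/ [+]).

[sonorant], [voice]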